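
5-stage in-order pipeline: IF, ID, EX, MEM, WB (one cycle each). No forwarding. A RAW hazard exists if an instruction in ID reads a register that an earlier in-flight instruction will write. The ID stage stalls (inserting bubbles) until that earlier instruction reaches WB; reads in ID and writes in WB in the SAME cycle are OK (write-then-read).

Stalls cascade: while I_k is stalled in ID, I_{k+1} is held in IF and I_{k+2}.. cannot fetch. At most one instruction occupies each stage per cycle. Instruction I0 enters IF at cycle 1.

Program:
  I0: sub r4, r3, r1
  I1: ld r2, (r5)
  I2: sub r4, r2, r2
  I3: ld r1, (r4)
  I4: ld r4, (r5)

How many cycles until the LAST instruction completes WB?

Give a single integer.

Answer: 13

Derivation:
I0 sub r4 <- r3,r1: IF@1 ID@2 stall=0 (-) EX@3 MEM@4 WB@5
I1 ld r2 <- r5: IF@2 ID@3 stall=0 (-) EX@4 MEM@5 WB@6
I2 sub r4 <- r2,r2: IF@3 ID@4 stall=2 (RAW on I1.r2 (WB@6)) EX@7 MEM@8 WB@9
I3 ld r1 <- r4: IF@4 ID@7 stall=2 (RAW on I2.r4 (WB@9)) EX@10 MEM@11 WB@12
I4 ld r4 <- r5: IF@7 ID@10 stall=0 (-) EX@11 MEM@12 WB@13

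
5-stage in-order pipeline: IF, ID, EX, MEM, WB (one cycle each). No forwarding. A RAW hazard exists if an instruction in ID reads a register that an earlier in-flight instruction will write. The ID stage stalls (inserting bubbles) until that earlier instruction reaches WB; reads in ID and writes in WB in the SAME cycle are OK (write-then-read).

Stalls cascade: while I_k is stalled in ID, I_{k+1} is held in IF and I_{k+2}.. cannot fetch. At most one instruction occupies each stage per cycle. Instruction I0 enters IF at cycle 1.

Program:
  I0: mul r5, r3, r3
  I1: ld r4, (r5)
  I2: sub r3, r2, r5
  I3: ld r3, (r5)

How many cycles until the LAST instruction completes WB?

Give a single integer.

Answer: 10

Derivation:
I0 mul r5 <- r3,r3: IF@1 ID@2 stall=0 (-) EX@3 MEM@4 WB@5
I1 ld r4 <- r5: IF@2 ID@3 stall=2 (RAW on I0.r5 (WB@5)) EX@6 MEM@7 WB@8
I2 sub r3 <- r2,r5: IF@3 ID@6 stall=0 (-) EX@7 MEM@8 WB@9
I3 ld r3 <- r5: IF@6 ID@7 stall=0 (-) EX@8 MEM@9 WB@10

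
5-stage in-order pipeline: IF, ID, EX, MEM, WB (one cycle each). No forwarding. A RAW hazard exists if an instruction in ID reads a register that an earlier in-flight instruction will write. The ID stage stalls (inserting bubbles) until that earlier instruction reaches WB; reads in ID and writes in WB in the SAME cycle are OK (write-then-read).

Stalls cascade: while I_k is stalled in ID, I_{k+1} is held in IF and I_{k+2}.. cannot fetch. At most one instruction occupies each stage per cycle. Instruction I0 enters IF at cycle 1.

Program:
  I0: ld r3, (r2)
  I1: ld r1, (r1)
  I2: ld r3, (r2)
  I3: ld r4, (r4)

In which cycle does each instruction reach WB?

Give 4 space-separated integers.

Answer: 5 6 7 8

Derivation:
I0 ld r3 <- r2: IF@1 ID@2 stall=0 (-) EX@3 MEM@4 WB@5
I1 ld r1 <- r1: IF@2 ID@3 stall=0 (-) EX@4 MEM@5 WB@6
I2 ld r3 <- r2: IF@3 ID@4 stall=0 (-) EX@5 MEM@6 WB@7
I3 ld r4 <- r4: IF@4 ID@5 stall=0 (-) EX@6 MEM@7 WB@8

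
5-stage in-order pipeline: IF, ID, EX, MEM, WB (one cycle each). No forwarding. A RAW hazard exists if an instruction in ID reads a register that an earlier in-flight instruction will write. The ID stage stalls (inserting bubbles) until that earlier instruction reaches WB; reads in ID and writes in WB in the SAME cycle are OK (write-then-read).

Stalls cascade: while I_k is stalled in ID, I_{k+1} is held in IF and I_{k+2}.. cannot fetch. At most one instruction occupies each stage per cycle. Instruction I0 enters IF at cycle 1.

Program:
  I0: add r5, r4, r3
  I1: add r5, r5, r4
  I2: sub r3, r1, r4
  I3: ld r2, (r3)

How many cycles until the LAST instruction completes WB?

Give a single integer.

I0 add r5 <- r4,r3: IF@1 ID@2 stall=0 (-) EX@3 MEM@4 WB@5
I1 add r5 <- r5,r4: IF@2 ID@3 stall=2 (RAW on I0.r5 (WB@5)) EX@6 MEM@7 WB@8
I2 sub r3 <- r1,r4: IF@3 ID@6 stall=0 (-) EX@7 MEM@8 WB@9
I3 ld r2 <- r3: IF@6 ID@7 stall=2 (RAW on I2.r3 (WB@9)) EX@10 MEM@11 WB@12

Answer: 12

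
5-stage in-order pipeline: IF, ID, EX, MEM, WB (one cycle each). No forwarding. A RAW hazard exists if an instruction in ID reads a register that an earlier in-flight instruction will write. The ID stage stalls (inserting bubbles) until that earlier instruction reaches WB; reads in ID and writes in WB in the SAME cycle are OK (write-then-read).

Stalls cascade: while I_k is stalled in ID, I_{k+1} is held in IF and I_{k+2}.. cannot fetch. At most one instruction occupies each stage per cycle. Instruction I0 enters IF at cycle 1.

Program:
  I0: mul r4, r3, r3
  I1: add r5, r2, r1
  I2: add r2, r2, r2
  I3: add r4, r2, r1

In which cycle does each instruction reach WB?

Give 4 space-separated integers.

Answer: 5 6 7 10

Derivation:
I0 mul r4 <- r3,r3: IF@1 ID@2 stall=0 (-) EX@3 MEM@4 WB@5
I1 add r5 <- r2,r1: IF@2 ID@3 stall=0 (-) EX@4 MEM@5 WB@6
I2 add r2 <- r2,r2: IF@3 ID@4 stall=0 (-) EX@5 MEM@6 WB@7
I3 add r4 <- r2,r1: IF@4 ID@5 stall=2 (RAW on I2.r2 (WB@7)) EX@8 MEM@9 WB@10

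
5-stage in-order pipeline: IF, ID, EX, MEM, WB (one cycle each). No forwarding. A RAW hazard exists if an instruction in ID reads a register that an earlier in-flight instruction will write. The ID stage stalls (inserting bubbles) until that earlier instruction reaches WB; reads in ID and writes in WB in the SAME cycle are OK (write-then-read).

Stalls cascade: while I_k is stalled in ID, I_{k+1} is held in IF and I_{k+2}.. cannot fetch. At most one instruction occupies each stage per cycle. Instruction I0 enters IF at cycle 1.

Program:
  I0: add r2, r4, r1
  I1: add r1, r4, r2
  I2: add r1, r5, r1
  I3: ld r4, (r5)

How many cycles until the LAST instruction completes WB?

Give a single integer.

I0 add r2 <- r4,r1: IF@1 ID@2 stall=0 (-) EX@3 MEM@4 WB@5
I1 add r1 <- r4,r2: IF@2 ID@3 stall=2 (RAW on I0.r2 (WB@5)) EX@6 MEM@7 WB@8
I2 add r1 <- r5,r1: IF@3 ID@6 stall=2 (RAW on I1.r1 (WB@8)) EX@9 MEM@10 WB@11
I3 ld r4 <- r5: IF@6 ID@9 stall=0 (-) EX@10 MEM@11 WB@12

Answer: 12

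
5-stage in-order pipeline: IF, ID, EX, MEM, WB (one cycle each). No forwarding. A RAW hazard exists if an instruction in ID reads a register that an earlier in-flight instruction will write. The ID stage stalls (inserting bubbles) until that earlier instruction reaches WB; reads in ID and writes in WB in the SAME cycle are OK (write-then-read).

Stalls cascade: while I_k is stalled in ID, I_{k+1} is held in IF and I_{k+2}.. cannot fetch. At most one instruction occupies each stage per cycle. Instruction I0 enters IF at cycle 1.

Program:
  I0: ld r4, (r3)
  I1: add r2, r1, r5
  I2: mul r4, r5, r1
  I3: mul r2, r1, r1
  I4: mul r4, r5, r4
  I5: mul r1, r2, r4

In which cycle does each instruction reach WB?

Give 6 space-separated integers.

Answer: 5 6 7 8 10 13

Derivation:
I0 ld r4 <- r3: IF@1 ID@2 stall=0 (-) EX@3 MEM@4 WB@5
I1 add r2 <- r1,r5: IF@2 ID@3 stall=0 (-) EX@4 MEM@5 WB@6
I2 mul r4 <- r5,r1: IF@3 ID@4 stall=0 (-) EX@5 MEM@6 WB@7
I3 mul r2 <- r1,r1: IF@4 ID@5 stall=0 (-) EX@6 MEM@7 WB@8
I4 mul r4 <- r5,r4: IF@5 ID@6 stall=1 (RAW on I2.r4 (WB@7)) EX@8 MEM@9 WB@10
I5 mul r1 <- r2,r4: IF@6 ID@8 stall=2 (RAW on I4.r4 (WB@10)) EX@11 MEM@12 WB@13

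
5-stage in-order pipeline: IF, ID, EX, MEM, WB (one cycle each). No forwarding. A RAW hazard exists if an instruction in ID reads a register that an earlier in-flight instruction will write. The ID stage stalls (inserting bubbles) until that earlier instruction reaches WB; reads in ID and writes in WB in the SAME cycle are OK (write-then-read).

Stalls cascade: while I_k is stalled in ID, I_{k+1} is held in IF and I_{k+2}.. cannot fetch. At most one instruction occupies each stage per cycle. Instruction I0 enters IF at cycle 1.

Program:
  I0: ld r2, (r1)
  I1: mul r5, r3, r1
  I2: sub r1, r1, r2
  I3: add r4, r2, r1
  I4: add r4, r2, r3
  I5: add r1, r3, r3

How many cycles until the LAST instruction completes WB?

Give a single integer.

Answer: 13

Derivation:
I0 ld r2 <- r1: IF@1 ID@2 stall=0 (-) EX@3 MEM@4 WB@5
I1 mul r5 <- r3,r1: IF@2 ID@3 stall=0 (-) EX@4 MEM@5 WB@6
I2 sub r1 <- r1,r2: IF@3 ID@4 stall=1 (RAW on I0.r2 (WB@5)) EX@6 MEM@7 WB@8
I3 add r4 <- r2,r1: IF@4 ID@6 stall=2 (RAW on I2.r1 (WB@8)) EX@9 MEM@10 WB@11
I4 add r4 <- r2,r3: IF@6 ID@9 stall=0 (-) EX@10 MEM@11 WB@12
I5 add r1 <- r3,r3: IF@9 ID@10 stall=0 (-) EX@11 MEM@12 WB@13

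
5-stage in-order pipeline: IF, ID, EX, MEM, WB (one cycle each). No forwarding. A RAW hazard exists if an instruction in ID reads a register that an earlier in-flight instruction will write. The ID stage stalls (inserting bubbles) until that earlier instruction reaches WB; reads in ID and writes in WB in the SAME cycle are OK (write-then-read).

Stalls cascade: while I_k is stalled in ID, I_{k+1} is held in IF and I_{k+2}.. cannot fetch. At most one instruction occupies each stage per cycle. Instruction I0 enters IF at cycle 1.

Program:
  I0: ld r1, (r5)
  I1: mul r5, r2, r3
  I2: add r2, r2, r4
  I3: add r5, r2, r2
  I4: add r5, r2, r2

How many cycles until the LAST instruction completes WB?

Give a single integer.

I0 ld r1 <- r5: IF@1 ID@2 stall=0 (-) EX@3 MEM@4 WB@5
I1 mul r5 <- r2,r3: IF@2 ID@3 stall=0 (-) EX@4 MEM@5 WB@6
I2 add r2 <- r2,r4: IF@3 ID@4 stall=0 (-) EX@5 MEM@6 WB@7
I3 add r5 <- r2,r2: IF@4 ID@5 stall=2 (RAW on I2.r2 (WB@7)) EX@8 MEM@9 WB@10
I4 add r5 <- r2,r2: IF@5 ID@8 stall=0 (-) EX@9 MEM@10 WB@11

Answer: 11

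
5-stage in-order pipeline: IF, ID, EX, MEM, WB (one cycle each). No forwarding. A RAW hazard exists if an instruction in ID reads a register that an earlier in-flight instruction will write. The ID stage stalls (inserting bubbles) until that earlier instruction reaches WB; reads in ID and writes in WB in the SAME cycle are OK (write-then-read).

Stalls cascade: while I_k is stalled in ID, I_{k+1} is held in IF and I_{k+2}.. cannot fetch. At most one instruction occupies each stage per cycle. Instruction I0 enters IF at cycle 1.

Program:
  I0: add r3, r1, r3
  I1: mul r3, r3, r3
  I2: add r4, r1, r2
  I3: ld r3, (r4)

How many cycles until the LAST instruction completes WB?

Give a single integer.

Answer: 12

Derivation:
I0 add r3 <- r1,r3: IF@1 ID@2 stall=0 (-) EX@3 MEM@4 WB@5
I1 mul r3 <- r3,r3: IF@2 ID@3 stall=2 (RAW on I0.r3 (WB@5)) EX@6 MEM@7 WB@8
I2 add r4 <- r1,r2: IF@3 ID@6 stall=0 (-) EX@7 MEM@8 WB@9
I3 ld r3 <- r4: IF@6 ID@7 stall=2 (RAW on I2.r4 (WB@9)) EX@10 MEM@11 WB@12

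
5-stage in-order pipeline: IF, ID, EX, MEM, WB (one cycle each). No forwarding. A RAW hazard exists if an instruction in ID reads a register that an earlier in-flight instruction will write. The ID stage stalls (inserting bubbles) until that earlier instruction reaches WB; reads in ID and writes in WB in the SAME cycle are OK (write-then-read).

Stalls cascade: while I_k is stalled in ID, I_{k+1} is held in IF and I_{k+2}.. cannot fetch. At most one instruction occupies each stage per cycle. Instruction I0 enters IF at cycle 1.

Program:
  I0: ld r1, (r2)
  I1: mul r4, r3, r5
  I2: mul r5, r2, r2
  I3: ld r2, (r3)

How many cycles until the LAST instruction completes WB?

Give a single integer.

I0 ld r1 <- r2: IF@1 ID@2 stall=0 (-) EX@3 MEM@4 WB@5
I1 mul r4 <- r3,r5: IF@2 ID@3 stall=0 (-) EX@4 MEM@5 WB@6
I2 mul r5 <- r2,r2: IF@3 ID@4 stall=0 (-) EX@5 MEM@6 WB@7
I3 ld r2 <- r3: IF@4 ID@5 stall=0 (-) EX@6 MEM@7 WB@8

Answer: 8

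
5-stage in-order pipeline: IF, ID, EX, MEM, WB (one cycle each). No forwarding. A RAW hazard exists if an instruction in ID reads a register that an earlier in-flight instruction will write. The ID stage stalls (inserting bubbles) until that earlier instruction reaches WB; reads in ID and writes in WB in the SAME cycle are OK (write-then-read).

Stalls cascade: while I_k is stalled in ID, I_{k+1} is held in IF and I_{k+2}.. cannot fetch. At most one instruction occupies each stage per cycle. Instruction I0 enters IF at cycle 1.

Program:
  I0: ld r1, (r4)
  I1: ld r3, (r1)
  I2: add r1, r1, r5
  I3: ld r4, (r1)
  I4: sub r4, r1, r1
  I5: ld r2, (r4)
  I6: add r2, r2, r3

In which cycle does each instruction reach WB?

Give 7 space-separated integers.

Answer: 5 8 9 12 13 16 19

Derivation:
I0 ld r1 <- r4: IF@1 ID@2 stall=0 (-) EX@3 MEM@4 WB@5
I1 ld r3 <- r1: IF@2 ID@3 stall=2 (RAW on I0.r1 (WB@5)) EX@6 MEM@7 WB@8
I2 add r1 <- r1,r5: IF@3 ID@6 stall=0 (-) EX@7 MEM@8 WB@9
I3 ld r4 <- r1: IF@6 ID@7 stall=2 (RAW on I2.r1 (WB@9)) EX@10 MEM@11 WB@12
I4 sub r4 <- r1,r1: IF@7 ID@10 stall=0 (-) EX@11 MEM@12 WB@13
I5 ld r2 <- r4: IF@10 ID@11 stall=2 (RAW on I4.r4 (WB@13)) EX@14 MEM@15 WB@16
I6 add r2 <- r2,r3: IF@11 ID@14 stall=2 (RAW on I5.r2 (WB@16)) EX@17 MEM@18 WB@19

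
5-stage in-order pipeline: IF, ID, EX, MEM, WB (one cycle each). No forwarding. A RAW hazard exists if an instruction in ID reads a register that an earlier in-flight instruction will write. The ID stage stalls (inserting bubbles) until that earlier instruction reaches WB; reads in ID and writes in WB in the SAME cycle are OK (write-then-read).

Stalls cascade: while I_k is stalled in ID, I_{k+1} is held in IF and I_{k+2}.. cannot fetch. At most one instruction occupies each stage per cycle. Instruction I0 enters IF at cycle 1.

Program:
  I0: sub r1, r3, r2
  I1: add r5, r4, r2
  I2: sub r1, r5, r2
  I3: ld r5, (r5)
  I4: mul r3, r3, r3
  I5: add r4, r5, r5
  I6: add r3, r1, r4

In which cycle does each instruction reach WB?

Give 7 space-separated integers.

I0 sub r1 <- r3,r2: IF@1 ID@2 stall=0 (-) EX@3 MEM@4 WB@5
I1 add r5 <- r4,r2: IF@2 ID@3 stall=0 (-) EX@4 MEM@5 WB@6
I2 sub r1 <- r5,r2: IF@3 ID@4 stall=2 (RAW on I1.r5 (WB@6)) EX@7 MEM@8 WB@9
I3 ld r5 <- r5: IF@4 ID@7 stall=0 (-) EX@8 MEM@9 WB@10
I4 mul r3 <- r3,r3: IF@7 ID@8 stall=0 (-) EX@9 MEM@10 WB@11
I5 add r4 <- r5,r5: IF@8 ID@9 stall=1 (RAW on I3.r5 (WB@10)) EX@11 MEM@12 WB@13
I6 add r3 <- r1,r4: IF@9 ID@11 stall=2 (RAW on I5.r4 (WB@13)) EX@14 MEM@15 WB@16

Answer: 5 6 9 10 11 13 16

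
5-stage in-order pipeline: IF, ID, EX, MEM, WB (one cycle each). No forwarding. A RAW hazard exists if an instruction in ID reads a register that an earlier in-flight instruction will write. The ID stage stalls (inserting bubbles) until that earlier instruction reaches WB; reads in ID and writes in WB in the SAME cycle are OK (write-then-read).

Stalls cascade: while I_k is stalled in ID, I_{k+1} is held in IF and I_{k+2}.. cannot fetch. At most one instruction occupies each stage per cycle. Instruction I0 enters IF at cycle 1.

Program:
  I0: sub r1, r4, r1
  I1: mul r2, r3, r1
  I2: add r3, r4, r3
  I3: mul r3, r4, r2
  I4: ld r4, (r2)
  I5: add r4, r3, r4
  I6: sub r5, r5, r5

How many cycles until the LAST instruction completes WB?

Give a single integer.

Answer: 16

Derivation:
I0 sub r1 <- r4,r1: IF@1 ID@2 stall=0 (-) EX@3 MEM@4 WB@5
I1 mul r2 <- r3,r1: IF@2 ID@3 stall=2 (RAW on I0.r1 (WB@5)) EX@6 MEM@7 WB@8
I2 add r3 <- r4,r3: IF@3 ID@6 stall=0 (-) EX@7 MEM@8 WB@9
I3 mul r3 <- r4,r2: IF@6 ID@7 stall=1 (RAW on I1.r2 (WB@8)) EX@9 MEM@10 WB@11
I4 ld r4 <- r2: IF@7 ID@9 stall=0 (-) EX@10 MEM@11 WB@12
I5 add r4 <- r3,r4: IF@9 ID@10 stall=2 (RAW on I4.r4 (WB@12)) EX@13 MEM@14 WB@15
I6 sub r5 <- r5,r5: IF@10 ID@13 stall=0 (-) EX@14 MEM@15 WB@16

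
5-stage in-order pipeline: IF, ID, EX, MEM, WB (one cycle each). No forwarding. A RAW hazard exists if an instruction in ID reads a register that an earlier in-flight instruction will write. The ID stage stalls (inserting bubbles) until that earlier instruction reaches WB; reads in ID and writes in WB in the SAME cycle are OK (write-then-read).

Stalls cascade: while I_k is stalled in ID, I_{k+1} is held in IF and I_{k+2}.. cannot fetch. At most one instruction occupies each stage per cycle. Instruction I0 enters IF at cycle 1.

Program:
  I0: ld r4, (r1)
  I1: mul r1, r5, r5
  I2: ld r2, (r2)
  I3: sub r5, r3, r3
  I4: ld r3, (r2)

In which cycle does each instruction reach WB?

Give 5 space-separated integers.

Answer: 5 6 7 8 10

Derivation:
I0 ld r4 <- r1: IF@1 ID@2 stall=0 (-) EX@3 MEM@4 WB@5
I1 mul r1 <- r5,r5: IF@2 ID@3 stall=0 (-) EX@4 MEM@5 WB@6
I2 ld r2 <- r2: IF@3 ID@4 stall=0 (-) EX@5 MEM@6 WB@7
I3 sub r5 <- r3,r3: IF@4 ID@5 stall=0 (-) EX@6 MEM@7 WB@8
I4 ld r3 <- r2: IF@5 ID@6 stall=1 (RAW on I2.r2 (WB@7)) EX@8 MEM@9 WB@10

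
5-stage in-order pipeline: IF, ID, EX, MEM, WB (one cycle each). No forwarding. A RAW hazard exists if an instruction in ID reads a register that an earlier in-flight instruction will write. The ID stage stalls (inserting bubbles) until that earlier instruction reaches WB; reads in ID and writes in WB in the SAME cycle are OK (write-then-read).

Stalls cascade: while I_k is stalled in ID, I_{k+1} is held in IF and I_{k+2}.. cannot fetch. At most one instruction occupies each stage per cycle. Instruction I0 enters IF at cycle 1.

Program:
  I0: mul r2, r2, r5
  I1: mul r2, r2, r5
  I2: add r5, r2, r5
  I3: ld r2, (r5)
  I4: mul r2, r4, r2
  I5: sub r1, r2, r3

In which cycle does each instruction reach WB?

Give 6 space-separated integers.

I0 mul r2 <- r2,r5: IF@1 ID@2 stall=0 (-) EX@3 MEM@4 WB@5
I1 mul r2 <- r2,r5: IF@2 ID@3 stall=2 (RAW on I0.r2 (WB@5)) EX@6 MEM@7 WB@8
I2 add r5 <- r2,r5: IF@3 ID@6 stall=2 (RAW on I1.r2 (WB@8)) EX@9 MEM@10 WB@11
I3 ld r2 <- r5: IF@6 ID@9 stall=2 (RAW on I2.r5 (WB@11)) EX@12 MEM@13 WB@14
I4 mul r2 <- r4,r2: IF@9 ID@12 stall=2 (RAW on I3.r2 (WB@14)) EX@15 MEM@16 WB@17
I5 sub r1 <- r2,r3: IF@12 ID@15 stall=2 (RAW on I4.r2 (WB@17)) EX@18 MEM@19 WB@20

Answer: 5 8 11 14 17 20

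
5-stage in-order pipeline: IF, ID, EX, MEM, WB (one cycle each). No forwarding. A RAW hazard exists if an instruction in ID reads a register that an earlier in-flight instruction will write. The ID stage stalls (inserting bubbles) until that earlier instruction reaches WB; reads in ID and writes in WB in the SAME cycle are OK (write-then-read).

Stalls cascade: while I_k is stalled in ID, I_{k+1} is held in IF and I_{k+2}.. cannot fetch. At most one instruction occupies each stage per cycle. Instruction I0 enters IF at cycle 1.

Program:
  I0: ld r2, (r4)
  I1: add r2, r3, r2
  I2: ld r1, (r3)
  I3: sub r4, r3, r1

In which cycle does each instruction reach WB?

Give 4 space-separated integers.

I0 ld r2 <- r4: IF@1 ID@2 stall=0 (-) EX@3 MEM@4 WB@5
I1 add r2 <- r3,r2: IF@2 ID@3 stall=2 (RAW on I0.r2 (WB@5)) EX@6 MEM@7 WB@8
I2 ld r1 <- r3: IF@3 ID@6 stall=0 (-) EX@7 MEM@8 WB@9
I3 sub r4 <- r3,r1: IF@6 ID@7 stall=2 (RAW on I2.r1 (WB@9)) EX@10 MEM@11 WB@12

Answer: 5 8 9 12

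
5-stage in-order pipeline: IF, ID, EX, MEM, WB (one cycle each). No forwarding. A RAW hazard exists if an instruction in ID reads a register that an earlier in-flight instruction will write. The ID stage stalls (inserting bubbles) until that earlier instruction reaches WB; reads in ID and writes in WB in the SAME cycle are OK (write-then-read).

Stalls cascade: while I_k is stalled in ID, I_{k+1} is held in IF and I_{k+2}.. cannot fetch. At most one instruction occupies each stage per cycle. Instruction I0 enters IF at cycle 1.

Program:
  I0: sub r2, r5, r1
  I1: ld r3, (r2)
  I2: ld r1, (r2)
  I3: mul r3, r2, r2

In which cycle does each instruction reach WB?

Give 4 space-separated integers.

I0 sub r2 <- r5,r1: IF@1 ID@2 stall=0 (-) EX@3 MEM@4 WB@5
I1 ld r3 <- r2: IF@2 ID@3 stall=2 (RAW on I0.r2 (WB@5)) EX@6 MEM@7 WB@8
I2 ld r1 <- r2: IF@3 ID@6 stall=0 (-) EX@7 MEM@8 WB@9
I3 mul r3 <- r2,r2: IF@6 ID@7 stall=0 (-) EX@8 MEM@9 WB@10

Answer: 5 8 9 10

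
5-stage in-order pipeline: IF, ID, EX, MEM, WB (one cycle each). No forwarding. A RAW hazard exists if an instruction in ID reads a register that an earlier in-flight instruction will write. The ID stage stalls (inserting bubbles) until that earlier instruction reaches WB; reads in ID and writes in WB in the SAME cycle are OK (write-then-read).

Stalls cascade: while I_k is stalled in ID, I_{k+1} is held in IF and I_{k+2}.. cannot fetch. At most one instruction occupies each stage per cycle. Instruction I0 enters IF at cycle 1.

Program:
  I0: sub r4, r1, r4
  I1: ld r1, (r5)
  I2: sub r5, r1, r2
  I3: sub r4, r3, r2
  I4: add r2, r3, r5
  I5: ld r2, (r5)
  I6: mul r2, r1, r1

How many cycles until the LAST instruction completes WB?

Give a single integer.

Answer: 14

Derivation:
I0 sub r4 <- r1,r4: IF@1 ID@2 stall=0 (-) EX@3 MEM@4 WB@5
I1 ld r1 <- r5: IF@2 ID@3 stall=0 (-) EX@4 MEM@5 WB@6
I2 sub r5 <- r1,r2: IF@3 ID@4 stall=2 (RAW on I1.r1 (WB@6)) EX@7 MEM@8 WB@9
I3 sub r4 <- r3,r2: IF@4 ID@7 stall=0 (-) EX@8 MEM@9 WB@10
I4 add r2 <- r3,r5: IF@7 ID@8 stall=1 (RAW on I2.r5 (WB@9)) EX@10 MEM@11 WB@12
I5 ld r2 <- r5: IF@8 ID@10 stall=0 (-) EX@11 MEM@12 WB@13
I6 mul r2 <- r1,r1: IF@10 ID@11 stall=0 (-) EX@12 MEM@13 WB@14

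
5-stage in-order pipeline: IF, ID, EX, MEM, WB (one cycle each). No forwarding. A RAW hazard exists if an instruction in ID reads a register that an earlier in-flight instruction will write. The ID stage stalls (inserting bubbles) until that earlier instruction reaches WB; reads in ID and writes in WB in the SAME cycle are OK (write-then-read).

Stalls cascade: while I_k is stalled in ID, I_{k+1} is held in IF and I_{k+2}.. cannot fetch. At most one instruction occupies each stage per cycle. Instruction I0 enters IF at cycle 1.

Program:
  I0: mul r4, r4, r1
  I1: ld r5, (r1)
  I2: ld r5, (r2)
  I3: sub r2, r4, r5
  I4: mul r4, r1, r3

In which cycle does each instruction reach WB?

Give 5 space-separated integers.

Answer: 5 6 7 10 11

Derivation:
I0 mul r4 <- r4,r1: IF@1 ID@2 stall=0 (-) EX@3 MEM@4 WB@5
I1 ld r5 <- r1: IF@2 ID@3 stall=0 (-) EX@4 MEM@5 WB@6
I2 ld r5 <- r2: IF@3 ID@4 stall=0 (-) EX@5 MEM@6 WB@7
I3 sub r2 <- r4,r5: IF@4 ID@5 stall=2 (RAW on I2.r5 (WB@7)) EX@8 MEM@9 WB@10
I4 mul r4 <- r1,r3: IF@5 ID@8 stall=0 (-) EX@9 MEM@10 WB@11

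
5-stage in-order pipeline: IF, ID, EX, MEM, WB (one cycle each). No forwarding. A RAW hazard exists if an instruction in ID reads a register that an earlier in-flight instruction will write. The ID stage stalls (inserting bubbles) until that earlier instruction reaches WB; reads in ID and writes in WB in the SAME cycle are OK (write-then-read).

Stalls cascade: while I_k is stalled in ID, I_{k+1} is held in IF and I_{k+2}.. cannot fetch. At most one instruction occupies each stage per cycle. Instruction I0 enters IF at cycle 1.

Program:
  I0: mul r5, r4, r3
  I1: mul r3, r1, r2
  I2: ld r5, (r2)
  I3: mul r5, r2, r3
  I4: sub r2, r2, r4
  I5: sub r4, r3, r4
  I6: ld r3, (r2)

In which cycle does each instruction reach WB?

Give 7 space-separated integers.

I0 mul r5 <- r4,r3: IF@1 ID@2 stall=0 (-) EX@3 MEM@4 WB@5
I1 mul r3 <- r1,r2: IF@2 ID@3 stall=0 (-) EX@4 MEM@5 WB@6
I2 ld r5 <- r2: IF@3 ID@4 stall=0 (-) EX@5 MEM@6 WB@7
I3 mul r5 <- r2,r3: IF@4 ID@5 stall=1 (RAW on I1.r3 (WB@6)) EX@7 MEM@8 WB@9
I4 sub r2 <- r2,r4: IF@5 ID@7 stall=0 (-) EX@8 MEM@9 WB@10
I5 sub r4 <- r3,r4: IF@7 ID@8 stall=0 (-) EX@9 MEM@10 WB@11
I6 ld r3 <- r2: IF@8 ID@9 stall=1 (RAW on I4.r2 (WB@10)) EX@11 MEM@12 WB@13

Answer: 5 6 7 9 10 11 13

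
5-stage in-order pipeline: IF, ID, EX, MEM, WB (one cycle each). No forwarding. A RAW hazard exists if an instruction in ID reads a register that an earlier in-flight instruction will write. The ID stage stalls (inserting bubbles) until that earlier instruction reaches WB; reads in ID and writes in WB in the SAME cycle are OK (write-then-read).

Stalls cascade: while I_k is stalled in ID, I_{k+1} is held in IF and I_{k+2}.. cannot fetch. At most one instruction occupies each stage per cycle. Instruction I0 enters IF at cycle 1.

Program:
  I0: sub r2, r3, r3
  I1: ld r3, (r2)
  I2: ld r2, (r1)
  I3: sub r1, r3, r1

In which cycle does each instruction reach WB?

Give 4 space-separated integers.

Answer: 5 8 9 11

Derivation:
I0 sub r2 <- r3,r3: IF@1 ID@2 stall=0 (-) EX@3 MEM@4 WB@5
I1 ld r3 <- r2: IF@2 ID@3 stall=2 (RAW on I0.r2 (WB@5)) EX@6 MEM@7 WB@8
I2 ld r2 <- r1: IF@3 ID@6 stall=0 (-) EX@7 MEM@8 WB@9
I3 sub r1 <- r3,r1: IF@6 ID@7 stall=1 (RAW on I1.r3 (WB@8)) EX@9 MEM@10 WB@11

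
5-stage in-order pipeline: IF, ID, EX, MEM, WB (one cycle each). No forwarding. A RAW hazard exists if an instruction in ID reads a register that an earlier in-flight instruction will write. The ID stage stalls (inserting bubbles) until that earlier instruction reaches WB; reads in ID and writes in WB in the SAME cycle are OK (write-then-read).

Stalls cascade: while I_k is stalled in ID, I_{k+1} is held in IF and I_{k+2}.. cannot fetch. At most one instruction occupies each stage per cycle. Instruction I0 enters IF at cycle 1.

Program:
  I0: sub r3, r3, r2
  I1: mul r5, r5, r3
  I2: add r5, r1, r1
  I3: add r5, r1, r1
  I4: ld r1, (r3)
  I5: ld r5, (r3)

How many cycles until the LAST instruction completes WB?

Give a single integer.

Answer: 12

Derivation:
I0 sub r3 <- r3,r2: IF@1 ID@2 stall=0 (-) EX@3 MEM@4 WB@5
I1 mul r5 <- r5,r3: IF@2 ID@3 stall=2 (RAW on I0.r3 (WB@5)) EX@6 MEM@7 WB@8
I2 add r5 <- r1,r1: IF@3 ID@6 stall=0 (-) EX@7 MEM@8 WB@9
I3 add r5 <- r1,r1: IF@6 ID@7 stall=0 (-) EX@8 MEM@9 WB@10
I4 ld r1 <- r3: IF@7 ID@8 stall=0 (-) EX@9 MEM@10 WB@11
I5 ld r5 <- r3: IF@8 ID@9 stall=0 (-) EX@10 MEM@11 WB@12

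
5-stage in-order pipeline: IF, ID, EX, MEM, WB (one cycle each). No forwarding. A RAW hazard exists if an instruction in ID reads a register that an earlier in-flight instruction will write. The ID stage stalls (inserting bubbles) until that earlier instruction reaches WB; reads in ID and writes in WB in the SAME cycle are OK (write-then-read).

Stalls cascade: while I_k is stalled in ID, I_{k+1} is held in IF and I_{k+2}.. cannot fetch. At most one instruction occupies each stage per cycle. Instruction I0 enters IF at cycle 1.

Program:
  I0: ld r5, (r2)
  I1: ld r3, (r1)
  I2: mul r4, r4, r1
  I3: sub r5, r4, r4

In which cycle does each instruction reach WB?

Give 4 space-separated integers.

Answer: 5 6 7 10

Derivation:
I0 ld r5 <- r2: IF@1 ID@2 stall=0 (-) EX@3 MEM@4 WB@5
I1 ld r3 <- r1: IF@2 ID@3 stall=0 (-) EX@4 MEM@5 WB@6
I2 mul r4 <- r4,r1: IF@3 ID@4 stall=0 (-) EX@5 MEM@6 WB@7
I3 sub r5 <- r4,r4: IF@4 ID@5 stall=2 (RAW on I2.r4 (WB@7)) EX@8 MEM@9 WB@10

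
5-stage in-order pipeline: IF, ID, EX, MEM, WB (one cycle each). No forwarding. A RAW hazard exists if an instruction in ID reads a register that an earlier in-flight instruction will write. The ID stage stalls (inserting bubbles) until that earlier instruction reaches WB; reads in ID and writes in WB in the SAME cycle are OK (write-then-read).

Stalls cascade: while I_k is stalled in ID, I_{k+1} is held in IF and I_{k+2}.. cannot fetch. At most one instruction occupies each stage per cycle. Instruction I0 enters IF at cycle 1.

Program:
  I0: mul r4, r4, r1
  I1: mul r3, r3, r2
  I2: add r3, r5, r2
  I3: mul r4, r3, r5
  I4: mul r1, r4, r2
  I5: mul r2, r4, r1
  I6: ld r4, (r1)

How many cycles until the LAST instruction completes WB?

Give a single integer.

Answer: 17

Derivation:
I0 mul r4 <- r4,r1: IF@1 ID@2 stall=0 (-) EX@3 MEM@4 WB@5
I1 mul r3 <- r3,r2: IF@2 ID@3 stall=0 (-) EX@4 MEM@5 WB@6
I2 add r3 <- r5,r2: IF@3 ID@4 stall=0 (-) EX@5 MEM@6 WB@7
I3 mul r4 <- r3,r5: IF@4 ID@5 stall=2 (RAW on I2.r3 (WB@7)) EX@8 MEM@9 WB@10
I4 mul r1 <- r4,r2: IF@5 ID@8 stall=2 (RAW on I3.r4 (WB@10)) EX@11 MEM@12 WB@13
I5 mul r2 <- r4,r1: IF@8 ID@11 stall=2 (RAW on I4.r1 (WB@13)) EX@14 MEM@15 WB@16
I6 ld r4 <- r1: IF@11 ID@14 stall=0 (-) EX@15 MEM@16 WB@17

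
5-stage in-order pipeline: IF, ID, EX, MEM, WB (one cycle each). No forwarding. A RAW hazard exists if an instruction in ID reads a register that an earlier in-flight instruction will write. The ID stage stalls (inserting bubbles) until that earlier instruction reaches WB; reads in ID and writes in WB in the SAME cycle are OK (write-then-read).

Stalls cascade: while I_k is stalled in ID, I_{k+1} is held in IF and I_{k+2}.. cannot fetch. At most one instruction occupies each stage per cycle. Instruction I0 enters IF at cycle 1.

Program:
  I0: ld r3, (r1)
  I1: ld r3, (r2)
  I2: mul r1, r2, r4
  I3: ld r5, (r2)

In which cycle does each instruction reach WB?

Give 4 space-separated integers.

I0 ld r3 <- r1: IF@1 ID@2 stall=0 (-) EX@3 MEM@4 WB@5
I1 ld r3 <- r2: IF@2 ID@3 stall=0 (-) EX@4 MEM@5 WB@6
I2 mul r1 <- r2,r4: IF@3 ID@4 stall=0 (-) EX@5 MEM@6 WB@7
I3 ld r5 <- r2: IF@4 ID@5 stall=0 (-) EX@6 MEM@7 WB@8

Answer: 5 6 7 8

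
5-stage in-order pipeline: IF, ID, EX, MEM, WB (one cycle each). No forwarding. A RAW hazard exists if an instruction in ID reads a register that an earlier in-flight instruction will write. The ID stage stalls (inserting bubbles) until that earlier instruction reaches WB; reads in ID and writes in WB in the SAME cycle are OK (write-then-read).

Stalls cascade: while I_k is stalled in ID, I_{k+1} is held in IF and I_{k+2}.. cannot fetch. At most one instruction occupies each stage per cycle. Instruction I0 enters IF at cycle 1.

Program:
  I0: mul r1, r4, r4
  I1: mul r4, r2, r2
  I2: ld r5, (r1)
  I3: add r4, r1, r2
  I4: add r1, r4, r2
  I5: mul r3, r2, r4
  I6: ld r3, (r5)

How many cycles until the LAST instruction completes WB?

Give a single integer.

I0 mul r1 <- r4,r4: IF@1 ID@2 stall=0 (-) EX@3 MEM@4 WB@5
I1 mul r4 <- r2,r2: IF@2 ID@3 stall=0 (-) EX@4 MEM@5 WB@6
I2 ld r5 <- r1: IF@3 ID@4 stall=1 (RAW on I0.r1 (WB@5)) EX@6 MEM@7 WB@8
I3 add r4 <- r1,r2: IF@4 ID@6 stall=0 (-) EX@7 MEM@8 WB@9
I4 add r1 <- r4,r2: IF@6 ID@7 stall=2 (RAW on I3.r4 (WB@9)) EX@10 MEM@11 WB@12
I5 mul r3 <- r2,r4: IF@7 ID@10 stall=0 (-) EX@11 MEM@12 WB@13
I6 ld r3 <- r5: IF@10 ID@11 stall=0 (-) EX@12 MEM@13 WB@14

Answer: 14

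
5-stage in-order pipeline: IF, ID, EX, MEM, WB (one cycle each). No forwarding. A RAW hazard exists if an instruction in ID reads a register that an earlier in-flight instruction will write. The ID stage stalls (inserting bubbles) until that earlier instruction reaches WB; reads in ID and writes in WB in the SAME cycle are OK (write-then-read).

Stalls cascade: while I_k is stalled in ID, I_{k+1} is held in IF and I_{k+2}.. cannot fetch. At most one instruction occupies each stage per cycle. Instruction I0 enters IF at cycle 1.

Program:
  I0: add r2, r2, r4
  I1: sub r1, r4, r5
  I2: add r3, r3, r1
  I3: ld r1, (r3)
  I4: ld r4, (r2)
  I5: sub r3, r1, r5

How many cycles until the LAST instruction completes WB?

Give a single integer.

Answer: 15

Derivation:
I0 add r2 <- r2,r4: IF@1 ID@2 stall=0 (-) EX@3 MEM@4 WB@5
I1 sub r1 <- r4,r5: IF@2 ID@3 stall=0 (-) EX@4 MEM@5 WB@6
I2 add r3 <- r3,r1: IF@3 ID@4 stall=2 (RAW on I1.r1 (WB@6)) EX@7 MEM@8 WB@9
I3 ld r1 <- r3: IF@4 ID@7 stall=2 (RAW on I2.r3 (WB@9)) EX@10 MEM@11 WB@12
I4 ld r4 <- r2: IF@7 ID@10 stall=0 (-) EX@11 MEM@12 WB@13
I5 sub r3 <- r1,r5: IF@10 ID@11 stall=1 (RAW on I3.r1 (WB@12)) EX@13 MEM@14 WB@15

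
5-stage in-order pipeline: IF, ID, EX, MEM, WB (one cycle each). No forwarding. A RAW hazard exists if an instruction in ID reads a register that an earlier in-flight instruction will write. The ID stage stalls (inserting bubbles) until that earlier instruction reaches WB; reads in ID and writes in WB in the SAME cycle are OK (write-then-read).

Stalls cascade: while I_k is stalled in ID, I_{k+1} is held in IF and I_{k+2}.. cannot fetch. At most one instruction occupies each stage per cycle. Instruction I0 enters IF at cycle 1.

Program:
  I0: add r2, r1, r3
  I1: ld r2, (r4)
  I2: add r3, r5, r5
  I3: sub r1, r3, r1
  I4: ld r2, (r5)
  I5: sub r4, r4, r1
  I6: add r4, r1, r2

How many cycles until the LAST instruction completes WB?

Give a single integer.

I0 add r2 <- r1,r3: IF@1 ID@2 stall=0 (-) EX@3 MEM@4 WB@5
I1 ld r2 <- r4: IF@2 ID@3 stall=0 (-) EX@4 MEM@5 WB@6
I2 add r3 <- r5,r5: IF@3 ID@4 stall=0 (-) EX@5 MEM@6 WB@7
I3 sub r1 <- r3,r1: IF@4 ID@5 stall=2 (RAW on I2.r3 (WB@7)) EX@8 MEM@9 WB@10
I4 ld r2 <- r5: IF@5 ID@8 stall=0 (-) EX@9 MEM@10 WB@11
I5 sub r4 <- r4,r1: IF@8 ID@9 stall=1 (RAW on I3.r1 (WB@10)) EX@11 MEM@12 WB@13
I6 add r4 <- r1,r2: IF@9 ID@11 stall=0 (-) EX@12 MEM@13 WB@14

Answer: 14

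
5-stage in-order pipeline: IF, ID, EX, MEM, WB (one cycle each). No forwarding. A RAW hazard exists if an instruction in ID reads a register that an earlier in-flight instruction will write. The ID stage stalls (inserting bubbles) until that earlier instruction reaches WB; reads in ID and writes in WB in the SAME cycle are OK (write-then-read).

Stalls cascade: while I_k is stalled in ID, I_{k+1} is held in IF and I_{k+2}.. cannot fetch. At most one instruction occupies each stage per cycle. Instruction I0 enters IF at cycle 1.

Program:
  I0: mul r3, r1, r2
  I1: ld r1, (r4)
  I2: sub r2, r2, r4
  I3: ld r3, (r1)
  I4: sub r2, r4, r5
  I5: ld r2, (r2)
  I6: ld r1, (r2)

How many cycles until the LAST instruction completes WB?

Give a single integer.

Answer: 16

Derivation:
I0 mul r3 <- r1,r2: IF@1 ID@2 stall=0 (-) EX@3 MEM@4 WB@5
I1 ld r1 <- r4: IF@2 ID@3 stall=0 (-) EX@4 MEM@5 WB@6
I2 sub r2 <- r2,r4: IF@3 ID@4 stall=0 (-) EX@5 MEM@6 WB@7
I3 ld r3 <- r1: IF@4 ID@5 stall=1 (RAW on I1.r1 (WB@6)) EX@7 MEM@8 WB@9
I4 sub r2 <- r4,r5: IF@5 ID@7 stall=0 (-) EX@8 MEM@9 WB@10
I5 ld r2 <- r2: IF@7 ID@8 stall=2 (RAW on I4.r2 (WB@10)) EX@11 MEM@12 WB@13
I6 ld r1 <- r2: IF@8 ID@11 stall=2 (RAW on I5.r2 (WB@13)) EX@14 MEM@15 WB@16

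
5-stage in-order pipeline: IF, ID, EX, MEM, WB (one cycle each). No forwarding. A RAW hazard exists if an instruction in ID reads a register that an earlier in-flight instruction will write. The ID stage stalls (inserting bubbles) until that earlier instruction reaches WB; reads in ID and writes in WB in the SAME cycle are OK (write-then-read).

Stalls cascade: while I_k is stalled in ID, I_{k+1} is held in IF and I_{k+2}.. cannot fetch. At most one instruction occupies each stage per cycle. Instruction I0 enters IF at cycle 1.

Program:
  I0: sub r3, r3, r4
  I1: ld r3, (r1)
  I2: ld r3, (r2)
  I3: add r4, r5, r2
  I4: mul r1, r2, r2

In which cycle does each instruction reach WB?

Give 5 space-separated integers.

Answer: 5 6 7 8 9

Derivation:
I0 sub r3 <- r3,r4: IF@1 ID@2 stall=0 (-) EX@3 MEM@4 WB@5
I1 ld r3 <- r1: IF@2 ID@3 stall=0 (-) EX@4 MEM@5 WB@6
I2 ld r3 <- r2: IF@3 ID@4 stall=0 (-) EX@5 MEM@6 WB@7
I3 add r4 <- r5,r2: IF@4 ID@5 stall=0 (-) EX@6 MEM@7 WB@8
I4 mul r1 <- r2,r2: IF@5 ID@6 stall=0 (-) EX@7 MEM@8 WB@9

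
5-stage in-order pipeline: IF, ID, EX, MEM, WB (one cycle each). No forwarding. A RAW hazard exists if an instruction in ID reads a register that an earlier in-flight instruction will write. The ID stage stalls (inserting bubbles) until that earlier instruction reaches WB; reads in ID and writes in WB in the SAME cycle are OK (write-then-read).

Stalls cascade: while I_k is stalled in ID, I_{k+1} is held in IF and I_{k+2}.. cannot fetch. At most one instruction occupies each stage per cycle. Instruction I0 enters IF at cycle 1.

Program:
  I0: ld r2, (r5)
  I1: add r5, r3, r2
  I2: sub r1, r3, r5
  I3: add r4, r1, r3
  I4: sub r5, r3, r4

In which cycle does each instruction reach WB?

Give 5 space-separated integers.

Answer: 5 8 11 14 17

Derivation:
I0 ld r2 <- r5: IF@1 ID@2 stall=0 (-) EX@3 MEM@4 WB@5
I1 add r5 <- r3,r2: IF@2 ID@3 stall=2 (RAW on I0.r2 (WB@5)) EX@6 MEM@7 WB@8
I2 sub r1 <- r3,r5: IF@3 ID@6 stall=2 (RAW on I1.r5 (WB@8)) EX@9 MEM@10 WB@11
I3 add r4 <- r1,r3: IF@6 ID@9 stall=2 (RAW on I2.r1 (WB@11)) EX@12 MEM@13 WB@14
I4 sub r5 <- r3,r4: IF@9 ID@12 stall=2 (RAW on I3.r4 (WB@14)) EX@15 MEM@16 WB@17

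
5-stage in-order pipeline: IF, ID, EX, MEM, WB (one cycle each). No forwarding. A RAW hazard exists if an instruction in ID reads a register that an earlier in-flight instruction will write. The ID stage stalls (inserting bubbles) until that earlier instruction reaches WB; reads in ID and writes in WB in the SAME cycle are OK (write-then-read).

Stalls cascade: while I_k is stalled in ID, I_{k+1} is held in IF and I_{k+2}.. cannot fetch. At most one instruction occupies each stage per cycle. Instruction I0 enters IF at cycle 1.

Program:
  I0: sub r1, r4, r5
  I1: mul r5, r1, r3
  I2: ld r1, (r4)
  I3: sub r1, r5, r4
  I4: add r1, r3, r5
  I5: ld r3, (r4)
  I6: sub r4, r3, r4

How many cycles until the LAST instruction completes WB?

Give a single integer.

I0 sub r1 <- r4,r5: IF@1 ID@2 stall=0 (-) EX@3 MEM@4 WB@5
I1 mul r5 <- r1,r3: IF@2 ID@3 stall=2 (RAW on I0.r1 (WB@5)) EX@6 MEM@7 WB@8
I2 ld r1 <- r4: IF@3 ID@6 stall=0 (-) EX@7 MEM@8 WB@9
I3 sub r1 <- r5,r4: IF@6 ID@7 stall=1 (RAW on I1.r5 (WB@8)) EX@9 MEM@10 WB@11
I4 add r1 <- r3,r5: IF@7 ID@9 stall=0 (-) EX@10 MEM@11 WB@12
I5 ld r3 <- r4: IF@9 ID@10 stall=0 (-) EX@11 MEM@12 WB@13
I6 sub r4 <- r3,r4: IF@10 ID@11 stall=2 (RAW on I5.r3 (WB@13)) EX@14 MEM@15 WB@16

Answer: 16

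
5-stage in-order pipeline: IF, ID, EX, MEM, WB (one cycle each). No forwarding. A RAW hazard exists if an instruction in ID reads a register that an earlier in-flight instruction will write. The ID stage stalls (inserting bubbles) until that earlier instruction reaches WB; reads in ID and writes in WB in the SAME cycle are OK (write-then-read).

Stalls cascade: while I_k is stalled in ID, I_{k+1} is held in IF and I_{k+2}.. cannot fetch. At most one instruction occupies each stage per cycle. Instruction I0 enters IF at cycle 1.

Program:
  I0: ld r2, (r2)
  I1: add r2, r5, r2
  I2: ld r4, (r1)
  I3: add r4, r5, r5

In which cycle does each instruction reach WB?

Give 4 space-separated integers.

Answer: 5 8 9 10

Derivation:
I0 ld r2 <- r2: IF@1 ID@2 stall=0 (-) EX@3 MEM@4 WB@5
I1 add r2 <- r5,r2: IF@2 ID@3 stall=2 (RAW on I0.r2 (WB@5)) EX@6 MEM@7 WB@8
I2 ld r4 <- r1: IF@3 ID@6 stall=0 (-) EX@7 MEM@8 WB@9
I3 add r4 <- r5,r5: IF@6 ID@7 stall=0 (-) EX@8 MEM@9 WB@10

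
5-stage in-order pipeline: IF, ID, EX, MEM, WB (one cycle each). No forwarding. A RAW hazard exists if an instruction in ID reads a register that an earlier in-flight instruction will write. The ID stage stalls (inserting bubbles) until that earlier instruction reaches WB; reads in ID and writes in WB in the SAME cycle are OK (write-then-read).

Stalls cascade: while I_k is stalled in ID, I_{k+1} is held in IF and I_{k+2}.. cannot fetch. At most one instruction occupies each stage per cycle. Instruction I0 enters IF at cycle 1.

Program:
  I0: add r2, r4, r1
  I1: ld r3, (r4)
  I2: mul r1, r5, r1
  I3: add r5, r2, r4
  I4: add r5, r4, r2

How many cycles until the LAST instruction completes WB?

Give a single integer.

Answer: 9

Derivation:
I0 add r2 <- r4,r1: IF@1 ID@2 stall=0 (-) EX@3 MEM@4 WB@5
I1 ld r3 <- r4: IF@2 ID@3 stall=0 (-) EX@4 MEM@5 WB@6
I2 mul r1 <- r5,r1: IF@3 ID@4 stall=0 (-) EX@5 MEM@6 WB@7
I3 add r5 <- r2,r4: IF@4 ID@5 stall=0 (-) EX@6 MEM@7 WB@8
I4 add r5 <- r4,r2: IF@5 ID@6 stall=0 (-) EX@7 MEM@8 WB@9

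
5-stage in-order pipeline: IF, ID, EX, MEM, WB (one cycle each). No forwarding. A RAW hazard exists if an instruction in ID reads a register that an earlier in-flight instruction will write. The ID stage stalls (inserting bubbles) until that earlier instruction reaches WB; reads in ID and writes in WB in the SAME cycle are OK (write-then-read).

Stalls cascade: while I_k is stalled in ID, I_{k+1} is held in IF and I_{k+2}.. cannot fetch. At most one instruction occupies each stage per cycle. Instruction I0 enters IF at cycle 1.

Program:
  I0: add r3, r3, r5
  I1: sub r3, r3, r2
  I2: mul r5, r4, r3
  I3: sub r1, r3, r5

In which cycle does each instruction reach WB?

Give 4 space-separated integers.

I0 add r3 <- r3,r5: IF@1 ID@2 stall=0 (-) EX@3 MEM@4 WB@5
I1 sub r3 <- r3,r2: IF@2 ID@3 stall=2 (RAW on I0.r3 (WB@5)) EX@6 MEM@7 WB@8
I2 mul r5 <- r4,r3: IF@3 ID@6 stall=2 (RAW on I1.r3 (WB@8)) EX@9 MEM@10 WB@11
I3 sub r1 <- r3,r5: IF@6 ID@9 stall=2 (RAW on I2.r5 (WB@11)) EX@12 MEM@13 WB@14

Answer: 5 8 11 14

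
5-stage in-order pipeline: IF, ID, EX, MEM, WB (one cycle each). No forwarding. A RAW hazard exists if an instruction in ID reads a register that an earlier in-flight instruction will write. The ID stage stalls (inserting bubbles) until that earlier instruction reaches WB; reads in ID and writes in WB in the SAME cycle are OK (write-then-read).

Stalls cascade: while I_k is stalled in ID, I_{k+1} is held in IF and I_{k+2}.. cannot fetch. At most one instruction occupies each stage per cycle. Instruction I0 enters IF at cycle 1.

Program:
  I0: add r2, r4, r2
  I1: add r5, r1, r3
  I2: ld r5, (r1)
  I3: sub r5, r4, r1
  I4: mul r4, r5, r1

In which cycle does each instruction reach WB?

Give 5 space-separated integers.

Answer: 5 6 7 8 11

Derivation:
I0 add r2 <- r4,r2: IF@1 ID@2 stall=0 (-) EX@3 MEM@4 WB@5
I1 add r5 <- r1,r3: IF@2 ID@3 stall=0 (-) EX@4 MEM@5 WB@6
I2 ld r5 <- r1: IF@3 ID@4 stall=0 (-) EX@5 MEM@6 WB@7
I3 sub r5 <- r4,r1: IF@4 ID@5 stall=0 (-) EX@6 MEM@7 WB@8
I4 mul r4 <- r5,r1: IF@5 ID@6 stall=2 (RAW on I3.r5 (WB@8)) EX@9 MEM@10 WB@11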